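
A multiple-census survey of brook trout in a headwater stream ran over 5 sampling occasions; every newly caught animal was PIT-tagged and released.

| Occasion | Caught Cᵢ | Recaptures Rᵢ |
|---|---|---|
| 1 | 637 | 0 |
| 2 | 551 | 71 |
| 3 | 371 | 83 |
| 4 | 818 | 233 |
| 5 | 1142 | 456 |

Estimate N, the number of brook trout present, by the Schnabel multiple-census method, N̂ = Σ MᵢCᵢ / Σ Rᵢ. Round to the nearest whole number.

Marked at large before each occasion: Mᵢ = Σⱼ<ᵢ (Cⱼ − Rⱼ) → M1=0, M2=637, M3=1117, M4=1405, M5=1990
Σ MᵢCᵢ = 0·637 + 637·551 + 1117·371 + 1405·818 + 1990·1142 = 0 + 350987 + 414407 + 1149290 + 2272580 = 4187264
Σ Rᵢ = 0 + 71 + 83 + 233 + 456 = 843
N̂ = 4187264 / 843 ≈ 4967.1 → 4967

N ≈ 4967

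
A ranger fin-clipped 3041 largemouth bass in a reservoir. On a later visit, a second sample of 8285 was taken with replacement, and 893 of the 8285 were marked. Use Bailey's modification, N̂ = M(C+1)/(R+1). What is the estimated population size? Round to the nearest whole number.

N ≈ 28,185

N̂ = 3041·(8285+1)/(893+1) = 3041·8286/894 = 25197726/894 ≈ 28185.4 → 28185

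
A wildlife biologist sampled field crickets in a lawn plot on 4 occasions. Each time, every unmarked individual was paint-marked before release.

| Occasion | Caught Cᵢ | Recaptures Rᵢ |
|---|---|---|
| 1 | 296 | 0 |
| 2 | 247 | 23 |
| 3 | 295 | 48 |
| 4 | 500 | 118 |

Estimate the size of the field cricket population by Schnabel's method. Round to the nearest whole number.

N ≈ 3228

Marked at large before each occasion: Mᵢ = Σⱼ<ᵢ (Cⱼ − Rⱼ) → M1=0, M2=296, M3=520, M4=767
Σ MᵢCᵢ = 0·296 + 296·247 + 520·295 + 767·500 = 0 + 73112 + 153400 + 383500 = 610012
Σ Rᵢ = 0 + 23 + 48 + 118 = 189
N̂ = 610012 / 189 ≈ 3227.6 → 3228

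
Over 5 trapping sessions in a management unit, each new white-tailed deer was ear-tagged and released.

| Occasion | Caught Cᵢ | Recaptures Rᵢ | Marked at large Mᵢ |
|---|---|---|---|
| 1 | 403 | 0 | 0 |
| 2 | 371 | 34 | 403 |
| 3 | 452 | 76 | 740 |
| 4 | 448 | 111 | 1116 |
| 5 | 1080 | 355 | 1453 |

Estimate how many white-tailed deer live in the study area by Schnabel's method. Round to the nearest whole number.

Σ MᵢCᵢ = 0·403 + 403·371 + 740·452 + 1116·448 + 1453·1080 = 0 + 149513 + 334480 + 499968 + 1569240 = 2553201
Σ Rᵢ = 0 + 34 + 76 + 111 + 355 = 576
N̂ = 2553201 / 576 ≈ 4432.6 → 4433

N ≈ 4433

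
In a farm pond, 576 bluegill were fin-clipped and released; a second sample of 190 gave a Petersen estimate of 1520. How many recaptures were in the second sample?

From N = M·C/R: R = M·C / N = 576·190 / 1520 = 109440 / 1520 = 72.

R = 72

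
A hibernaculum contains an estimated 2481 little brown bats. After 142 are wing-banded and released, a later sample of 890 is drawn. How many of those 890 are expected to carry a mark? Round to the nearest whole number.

Expected recaptures E[R] = M·C / N.
E[R] = 142 × 890 / 2481 = 126380 / 2481 ≈ 50.9 → 51

expected recaptures ≈ 51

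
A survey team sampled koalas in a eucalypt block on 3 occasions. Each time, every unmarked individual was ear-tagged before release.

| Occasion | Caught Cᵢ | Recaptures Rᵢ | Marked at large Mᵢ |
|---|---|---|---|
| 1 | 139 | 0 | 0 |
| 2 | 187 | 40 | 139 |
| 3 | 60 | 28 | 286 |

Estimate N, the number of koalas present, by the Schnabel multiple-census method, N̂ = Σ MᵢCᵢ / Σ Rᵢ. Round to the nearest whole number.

Σ MᵢCᵢ = 0·139 + 139·187 + 286·60 = 0 + 25993 + 17160 = 43153
Σ Rᵢ = 0 + 40 + 28 = 68
N̂ = 43153 / 68 ≈ 634.6 → 635

N ≈ 635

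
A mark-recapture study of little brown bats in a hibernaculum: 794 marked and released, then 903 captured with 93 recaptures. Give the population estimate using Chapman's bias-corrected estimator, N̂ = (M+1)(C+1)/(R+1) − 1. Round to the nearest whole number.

N̂ = (794+1)(903+1)/(93+1) − 1 = 795·904/94 − 1
= 718680/94 − 1 ≈ 7645.5 − 1 ≈ 7644.5 → 7645

N ≈ 7645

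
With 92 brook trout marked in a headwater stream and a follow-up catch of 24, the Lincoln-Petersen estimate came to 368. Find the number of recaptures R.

R = 6

From N = M·C/R: R = M·C / N = 92·24 / 368 = 2208 / 368 = 6.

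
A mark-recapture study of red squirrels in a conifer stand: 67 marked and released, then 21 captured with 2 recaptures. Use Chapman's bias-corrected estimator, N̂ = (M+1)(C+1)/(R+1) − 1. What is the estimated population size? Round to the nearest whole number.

N ≈ 498

N̂ = (67+1)(21+1)/(2+1) − 1 = 68·22/3 − 1
= 1496/3 − 1 ≈ 498.7 − 1 ≈ 497.7 → 498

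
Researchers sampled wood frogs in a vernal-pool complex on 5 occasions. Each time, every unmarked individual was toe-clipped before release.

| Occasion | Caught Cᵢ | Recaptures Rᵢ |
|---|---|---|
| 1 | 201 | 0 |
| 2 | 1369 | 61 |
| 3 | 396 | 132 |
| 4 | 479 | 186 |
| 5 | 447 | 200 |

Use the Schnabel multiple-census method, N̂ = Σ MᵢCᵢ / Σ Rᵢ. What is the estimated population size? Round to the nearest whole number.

N ≈ 4569

Marked at large before each occasion: Mᵢ = Σⱼ<ᵢ (Cⱼ − Rⱼ) → M1=0, M2=201, M3=1509, M4=1773, M5=2066
Σ MᵢCᵢ = 0·201 + 201·1369 + 1509·396 + 1773·479 + 2066·447 = 0 + 275169 + 597564 + 849267 + 923502 = 2645502
Σ Rᵢ = 0 + 61 + 132 + 186 + 200 = 579
N̂ = 2645502 / 579 ≈ 4569.1 → 4569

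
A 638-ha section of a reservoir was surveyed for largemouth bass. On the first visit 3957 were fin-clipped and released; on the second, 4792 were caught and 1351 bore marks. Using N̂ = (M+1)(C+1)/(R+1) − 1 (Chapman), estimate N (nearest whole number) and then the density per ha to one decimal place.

density ≈ 22.0 largemouth bass per ha

N̂ = 3958·4793/1352 − 1 = 18970694/1352 − 1 ≈ 14030.6 → 14031
Density = N̂ / area = 14031 / 638 ≈ 21.99 → 22.0 per ha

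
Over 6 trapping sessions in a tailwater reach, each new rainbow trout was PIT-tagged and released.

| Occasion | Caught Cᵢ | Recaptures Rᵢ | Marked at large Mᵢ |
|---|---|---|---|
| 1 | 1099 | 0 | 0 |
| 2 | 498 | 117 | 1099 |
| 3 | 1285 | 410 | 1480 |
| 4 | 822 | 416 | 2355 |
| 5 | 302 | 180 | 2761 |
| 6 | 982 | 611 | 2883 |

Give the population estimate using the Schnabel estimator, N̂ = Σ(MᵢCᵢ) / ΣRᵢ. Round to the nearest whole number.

Σ MᵢCᵢ = 0·1099 + 1099·498 + 1480·1285 + 2355·822 + 2761·302 + 2883·982 = 0 + 547302 + 1901800 + 1935810 + 833822 + 2831106 = 8049840
Σ Rᵢ = 0 + 117 + 410 + 416 + 180 + 611 = 1734
N̂ = 8049840 / 1734 ≈ 4642.4 → 4642

N ≈ 4642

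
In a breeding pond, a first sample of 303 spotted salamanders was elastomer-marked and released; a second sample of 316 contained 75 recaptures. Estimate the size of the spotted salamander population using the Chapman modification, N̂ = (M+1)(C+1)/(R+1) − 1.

N̂ = (303+1)(316+1)/(75+1) − 1 = 304·317/76 − 1
= 96368/76 − 1 = 1268 − 1 = 1267

N = 1267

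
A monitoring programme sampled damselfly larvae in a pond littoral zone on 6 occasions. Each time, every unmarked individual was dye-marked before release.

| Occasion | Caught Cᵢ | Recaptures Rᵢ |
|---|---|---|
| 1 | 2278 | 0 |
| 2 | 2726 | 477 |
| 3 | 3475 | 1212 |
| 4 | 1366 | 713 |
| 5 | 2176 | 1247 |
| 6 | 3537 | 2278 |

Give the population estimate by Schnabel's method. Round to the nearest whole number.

Marked at large before each occasion: Mᵢ = Σⱼ<ᵢ (Cⱼ − Rⱼ) → M1=0, M2=2278, M3=4527, M4=6790, M5=7443, M6=8372
Σ MᵢCᵢ = 0·2278 + 2278·2726 + 4527·3475 + 6790·1366 + 7443·2176 + 8372·3537 = 0 + 6209828 + 15731325 + 9275140 + 16195968 + 29611764 = 77024025
Σ Rᵢ = 0 + 477 + 1212 + 713 + 1247 + 2278 = 5927
N̂ = 77024025 / 5927 ≈ 12995.4 → 12995

N ≈ 12,995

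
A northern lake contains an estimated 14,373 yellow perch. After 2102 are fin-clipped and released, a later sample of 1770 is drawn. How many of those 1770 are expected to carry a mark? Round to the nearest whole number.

The marked fraction of the population is 2102/14373, so in a sample of 1770 expect C·(M/N) marked.
E[R] = 2102 × 1770 / 14373 = 3720540 / 14373 ≈ 258.9 → 259

expected recaptures ≈ 259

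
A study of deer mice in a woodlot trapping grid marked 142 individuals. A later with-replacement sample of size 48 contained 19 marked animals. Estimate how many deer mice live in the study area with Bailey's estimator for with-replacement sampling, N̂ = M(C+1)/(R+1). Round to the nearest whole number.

N ≈ 348

N̂ = 142·(48+1)/(19+1) = 142·49/20 = 6958/20 ≈ 347.9 → 348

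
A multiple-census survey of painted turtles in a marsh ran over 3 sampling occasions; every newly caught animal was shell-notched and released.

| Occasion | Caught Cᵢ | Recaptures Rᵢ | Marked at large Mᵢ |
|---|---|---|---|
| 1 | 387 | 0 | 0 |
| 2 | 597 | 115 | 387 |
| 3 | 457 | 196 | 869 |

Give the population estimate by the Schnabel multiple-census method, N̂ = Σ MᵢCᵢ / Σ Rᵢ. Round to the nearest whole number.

N ≈ 2020

Σ MᵢCᵢ = 0·387 + 387·597 + 869·457 = 0 + 231039 + 397133 = 628172
Σ Rᵢ = 0 + 115 + 196 = 311
N̂ = 628172 / 311 ≈ 2019.8 → 2020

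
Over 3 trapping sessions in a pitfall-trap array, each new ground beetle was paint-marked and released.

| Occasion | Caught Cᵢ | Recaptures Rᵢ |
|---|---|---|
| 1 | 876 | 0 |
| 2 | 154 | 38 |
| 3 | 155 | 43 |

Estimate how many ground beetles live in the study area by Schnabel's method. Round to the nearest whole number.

N ≈ 3564

Marked at large before each occasion: Mᵢ = Σⱼ<ᵢ (Cⱼ − Rⱼ) → M1=0, M2=876, M3=992
Σ MᵢCᵢ = 0·876 + 876·154 + 992·155 = 0 + 134904 + 153760 = 288664
Σ Rᵢ = 0 + 38 + 43 = 81
N̂ = 288664 / 81 ≈ 3563.8 → 3564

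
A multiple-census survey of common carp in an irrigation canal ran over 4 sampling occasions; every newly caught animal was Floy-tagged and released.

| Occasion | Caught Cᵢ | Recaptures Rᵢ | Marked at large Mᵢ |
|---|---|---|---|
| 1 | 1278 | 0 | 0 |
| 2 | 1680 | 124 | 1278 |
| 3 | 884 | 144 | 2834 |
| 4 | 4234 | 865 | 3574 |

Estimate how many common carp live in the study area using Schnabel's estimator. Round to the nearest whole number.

Σ MᵢCᵢ = 0·1278 + 1278·1680 + 2834·884 + 3574·4234 = 0 + 2147040 + 2505256 + 15132316 = 19784612
Σ Rᵢ = 0 + 124 + 144 + 865 = 1133
N̂ = 19784612 / 1133 ≈ 17462.1 → 17462

N ≈ 17,462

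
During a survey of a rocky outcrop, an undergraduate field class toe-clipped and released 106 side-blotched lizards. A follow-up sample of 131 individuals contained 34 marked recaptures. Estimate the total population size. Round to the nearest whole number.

N ≈ 408

If marked individuals mix randomly, R/C ≈ M/N, giving N ≈ M·C/R.
N = (106 × 131) / 34 = 13886 / 34 ≈ 408.4 → 408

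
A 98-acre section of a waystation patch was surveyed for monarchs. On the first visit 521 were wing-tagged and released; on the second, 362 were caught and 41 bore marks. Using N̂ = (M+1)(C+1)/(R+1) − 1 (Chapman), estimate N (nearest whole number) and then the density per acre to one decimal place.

N̂ = 522·363/42 − 1 = 189486/42 − 1 ≈ 4510.6 → 4511
Density = N̂ / area = 4511 / 98 ≈ 46.03 → 46.0 per acre

density ≈ 46.0 monarchs per acre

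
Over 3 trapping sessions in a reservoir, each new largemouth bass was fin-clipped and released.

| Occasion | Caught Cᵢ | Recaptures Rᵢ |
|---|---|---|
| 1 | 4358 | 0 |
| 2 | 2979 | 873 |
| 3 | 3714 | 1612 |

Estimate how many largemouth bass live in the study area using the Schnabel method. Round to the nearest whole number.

N ≈ 14,885

Marked at large before each occasion: Mᵢ = Σⱼ<ᵢ (Cⱼ − Rⱼ) → M1=0, M2=4358, M3=6464
Σ MᵢCᵢ = 0·4358 + 4358·2979 + 6464·3714 = 0 + 12982482 + 24007296 = 36989778
Σ Rᵢ = 0 + 873 + 1612 = 2485
N̂ = 36989778 / 2485 ≈ 14885.2 → 14885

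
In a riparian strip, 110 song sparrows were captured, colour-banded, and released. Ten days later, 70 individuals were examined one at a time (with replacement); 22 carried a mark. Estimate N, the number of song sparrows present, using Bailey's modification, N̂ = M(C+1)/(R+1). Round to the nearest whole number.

N̂ = 110·(70+1)/(22+1) = 110·71/23 = 7810/23 ≈ 339.6 → 340

N ≈ 340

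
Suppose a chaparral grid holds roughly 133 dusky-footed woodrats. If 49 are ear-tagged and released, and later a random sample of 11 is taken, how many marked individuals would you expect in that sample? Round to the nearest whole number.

Expected recaptures E[R] = M·C / N.
E[R] = 49 × 11 / 133 = 539 / 133 ≈ 4.1 → 4

expected recaptures ≈ 4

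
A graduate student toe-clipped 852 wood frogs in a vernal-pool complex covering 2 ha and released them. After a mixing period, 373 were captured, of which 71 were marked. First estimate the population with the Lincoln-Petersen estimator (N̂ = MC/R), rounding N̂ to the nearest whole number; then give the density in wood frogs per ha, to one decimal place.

N̂ = 852·373/71 = 317796/71 = 4476
Density = N̂ / area = 4476 / 2 = 2238.0 per ha

density ≈ 2238.0 wood frogs per ha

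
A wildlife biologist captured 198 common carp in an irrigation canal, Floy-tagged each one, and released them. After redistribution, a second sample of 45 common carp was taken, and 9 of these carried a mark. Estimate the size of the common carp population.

N = (198 × 45) / 9 = 8910 / 9 = 990

N = 990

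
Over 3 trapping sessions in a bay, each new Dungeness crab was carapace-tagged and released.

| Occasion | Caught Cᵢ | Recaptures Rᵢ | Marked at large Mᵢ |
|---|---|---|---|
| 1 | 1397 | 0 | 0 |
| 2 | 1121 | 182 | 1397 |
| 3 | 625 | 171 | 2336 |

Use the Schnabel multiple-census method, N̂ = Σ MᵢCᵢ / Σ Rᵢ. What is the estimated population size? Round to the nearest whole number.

Σ MᵢCᵢ = 0·1397 + 1397·1121 + 2336·625 = 0 + 1566037 + 1460000 = 3026037
Σ Rᵢ = 0 + 182 + 171 = 353
N̂ = 3026037 / 353 ≈ 8572.3 → 8572

N ≈ 8572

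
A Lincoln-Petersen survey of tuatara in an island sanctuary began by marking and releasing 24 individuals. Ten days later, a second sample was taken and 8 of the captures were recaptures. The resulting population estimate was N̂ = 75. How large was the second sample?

From N = M·C/R: C = N·R / M = 75·8 / 24 = 600 / 24 = 25.

C = 25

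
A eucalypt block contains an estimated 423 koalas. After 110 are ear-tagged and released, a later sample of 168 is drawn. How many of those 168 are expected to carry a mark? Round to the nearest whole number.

expected recaptures ≈ 44

The marked fraction of the population is 110/423, so in a sample of 168 expect C·(M/N) marked.
E[R] = 110 × 168 / 423 = 18480 / 423 ≈ 43.7 → 44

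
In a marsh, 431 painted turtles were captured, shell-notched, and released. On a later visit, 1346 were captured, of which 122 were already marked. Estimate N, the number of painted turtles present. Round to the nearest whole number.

The marked fraction in the recapture sample should equal the marked fraction in the population: 122/1346 = 431/N.
N = (431 × 1346) / 122 = 580126 / 122 ≈ 4755.1 → 4755

N ≈ 4755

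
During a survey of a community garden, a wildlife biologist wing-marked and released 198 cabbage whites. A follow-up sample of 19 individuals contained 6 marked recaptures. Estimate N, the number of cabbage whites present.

Lincoln-Petersen assumes M/N = R/C, so N = M·C / R.
N = (198 × 19) / 6 = 3762 / 6 = 627

N = 627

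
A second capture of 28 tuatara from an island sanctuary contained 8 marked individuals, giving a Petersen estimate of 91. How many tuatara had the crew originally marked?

From N = M·C/R: M = N·R / C = 91·8 / 28 = 728 / 28 = 26.

M = 26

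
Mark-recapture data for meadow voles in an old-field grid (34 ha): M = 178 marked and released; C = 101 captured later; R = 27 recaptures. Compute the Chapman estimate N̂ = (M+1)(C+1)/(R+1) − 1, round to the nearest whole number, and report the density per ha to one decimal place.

N̂ = 179·102/28 − 1 = 18258/28 − 1 ≈ 651.1 → 651
Density = N̂ / area = 651 / 34 ≈ 19.147 → 19.1 per ha

density ≈ 19.1 meadow voles per ha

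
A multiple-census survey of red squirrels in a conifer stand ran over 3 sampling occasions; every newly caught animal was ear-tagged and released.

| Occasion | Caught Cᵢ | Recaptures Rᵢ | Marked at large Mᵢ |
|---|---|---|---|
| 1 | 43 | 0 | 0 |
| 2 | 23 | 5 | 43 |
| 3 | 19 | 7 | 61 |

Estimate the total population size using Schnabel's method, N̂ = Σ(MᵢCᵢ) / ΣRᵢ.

Σ MᵢCᵢ = 0·43 + 43·23 + 61·19 = 0 + 989 + 1159 = 2148
Σ Rᵢ = 0 + 5 + 7 = 12
N̂ = 2148 / 12 = 179

N = 179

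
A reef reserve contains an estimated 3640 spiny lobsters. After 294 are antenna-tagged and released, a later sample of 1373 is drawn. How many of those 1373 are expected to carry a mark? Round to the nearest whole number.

Expected recaptures E[R] = M·C / N.
E[R] = 294 × 1373 / 3640 = 403662 / 3640 ≈ 110.9 → 111

expected recaptures ≈ 111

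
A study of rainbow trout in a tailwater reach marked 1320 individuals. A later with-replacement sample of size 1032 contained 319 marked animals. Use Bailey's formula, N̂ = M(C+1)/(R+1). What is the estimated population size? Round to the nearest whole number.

N̂ = 1320·(1032+1)/(319+1) = 1320·1033/320 = 1363560/320 ≈ 4261.1 → 4261

N ≈ 4261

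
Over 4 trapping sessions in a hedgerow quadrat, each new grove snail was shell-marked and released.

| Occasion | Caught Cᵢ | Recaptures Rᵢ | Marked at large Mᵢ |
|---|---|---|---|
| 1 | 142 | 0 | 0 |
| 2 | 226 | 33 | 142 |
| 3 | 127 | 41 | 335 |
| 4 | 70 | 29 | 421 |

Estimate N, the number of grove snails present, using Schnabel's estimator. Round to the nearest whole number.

N ≈ 1011

Σ MᵢCᵢ = 0·142 + 142·226 + 335·127 + 421·70 = 0 + 32092 + 42545 + 29470 = 104107
Σ Rᵢ = 0 + 33 + 41 + 29 = 103
N̂ = 104107 / 103 ≈ 1010.7 → 1011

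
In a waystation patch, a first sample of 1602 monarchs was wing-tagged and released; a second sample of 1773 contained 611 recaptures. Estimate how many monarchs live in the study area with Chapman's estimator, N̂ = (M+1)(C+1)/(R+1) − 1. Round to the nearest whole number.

N ≈ 4646

N̂ = (1602+1)(1773+1)/(611+1) − 1 = 1603·1774/612 − 1
= 2843722/612 − 1 ≈ 4646.6 − 1 ≈ 4645.6 → 4646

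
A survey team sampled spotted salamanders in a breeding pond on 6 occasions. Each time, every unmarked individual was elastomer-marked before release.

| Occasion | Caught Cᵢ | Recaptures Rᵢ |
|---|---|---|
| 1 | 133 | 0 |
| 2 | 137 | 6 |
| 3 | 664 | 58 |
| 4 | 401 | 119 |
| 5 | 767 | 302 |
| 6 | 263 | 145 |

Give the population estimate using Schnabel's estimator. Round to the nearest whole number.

Marked at large before each occasion: Mᵢ = Σⱼ<ᵢ (Cⱼ − Rⱼ) → M1=0, M2=133, M3=264, M4=870, M5=1152, M6=1617
Σ MᵢCᵢ = 0·133 + 133·137 + 264·664 + 870·401 + 1152·767 + 1617·263 = 0 + 18221 + 175296 + 348870 + 883584 + 425271 = 1851242
Σ Rᵢ = 0 + 6 + 58 + 119 + 302 + 145 = 630
N̂ = 1851242 / 630 ≈ 2938.48 → 2938

N ≈ 2938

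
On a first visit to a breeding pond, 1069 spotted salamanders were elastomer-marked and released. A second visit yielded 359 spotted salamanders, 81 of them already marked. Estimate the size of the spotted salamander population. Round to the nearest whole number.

N ≈ 4738

If marked individuals mix randomly, R/C ≈ M/N, giving N ≈ M·C/R.
N = (1069 × 359) / 81 = 383771 / 81 ≈ 4737.9 → 4738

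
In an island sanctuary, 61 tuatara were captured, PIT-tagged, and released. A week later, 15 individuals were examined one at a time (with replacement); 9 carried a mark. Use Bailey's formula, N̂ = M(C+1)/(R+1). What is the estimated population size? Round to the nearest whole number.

N ≈ 98

N̂ = 61·(15+1)/(9+1) = 61·16/10 = 976/10 ≈ 97.6 → 98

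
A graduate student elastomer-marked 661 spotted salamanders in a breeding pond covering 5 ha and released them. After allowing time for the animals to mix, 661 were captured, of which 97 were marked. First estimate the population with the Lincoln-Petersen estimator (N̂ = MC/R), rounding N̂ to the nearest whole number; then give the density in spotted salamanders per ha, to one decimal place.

density ≈ 900.8 spotted salamanders per ha

N̂ = 661·661/97 = 436921/97 ≈ 4504.3 → 4504
Density = N̂ / area = 4504 / 5 ≈ 900.80 → 900.8 per ha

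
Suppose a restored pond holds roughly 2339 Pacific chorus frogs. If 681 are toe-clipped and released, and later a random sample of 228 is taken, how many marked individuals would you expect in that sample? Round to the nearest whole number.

The marked fraction of the population is 681/2339, so in a sample of 228 expect C·(M/N) marked.
E[R] = 681 × 228 / 2339 = 155268 / 2339 ≈ 66.4 → 66

expected recaptures ≈ 66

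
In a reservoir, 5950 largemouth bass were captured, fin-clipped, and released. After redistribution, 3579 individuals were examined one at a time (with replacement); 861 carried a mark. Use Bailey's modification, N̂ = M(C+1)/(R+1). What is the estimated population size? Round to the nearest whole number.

N ≈ 24,711

N̂ = 5950·(3579+1)/(861+1) = 5950·3580/862 = 21301000/862 ≈ 24711.1 → 24711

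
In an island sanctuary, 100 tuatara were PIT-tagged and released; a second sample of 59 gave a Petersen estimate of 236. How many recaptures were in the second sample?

From N = M·C/R: R = M·C / N = 100·59 / 236 = 5900 / 236 = 25.

R = 25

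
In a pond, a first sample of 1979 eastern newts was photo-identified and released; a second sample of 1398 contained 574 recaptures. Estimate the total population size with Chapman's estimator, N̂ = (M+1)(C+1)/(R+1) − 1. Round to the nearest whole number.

N ≈ 4816

N̂ = (1979+1)(1398+1)/(574+1) − 1 = 1980·1399/575 − 1
= 2770020/575 − 1 ≈ 4817.4 − 1 ≈ 4816.4 → 4816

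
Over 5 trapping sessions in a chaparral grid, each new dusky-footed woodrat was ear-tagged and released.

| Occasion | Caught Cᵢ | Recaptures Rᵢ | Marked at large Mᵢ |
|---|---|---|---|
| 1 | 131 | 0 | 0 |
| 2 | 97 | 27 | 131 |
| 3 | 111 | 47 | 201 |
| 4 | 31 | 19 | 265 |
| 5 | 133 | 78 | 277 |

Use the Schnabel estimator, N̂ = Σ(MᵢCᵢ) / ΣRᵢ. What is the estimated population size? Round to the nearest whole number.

Σ MᵢCᵢ = 0·131 + 131·97 + 201·111 + 265·31 + 277·133 = 0 + 12707 + 22311 + 8215 + 36841 = 80074
Σ Rᵢ = 0 + 27 + 47 + 19 + 78 = 171
N̂ = 80074 / 171 ≈ 468.3 → 468

N ≈ 468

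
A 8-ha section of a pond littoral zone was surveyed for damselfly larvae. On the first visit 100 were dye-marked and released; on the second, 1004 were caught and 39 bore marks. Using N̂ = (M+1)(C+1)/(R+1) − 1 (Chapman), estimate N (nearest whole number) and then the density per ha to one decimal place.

N̂ = 101·1005/40 − 1 = 101505/40 − 1 ≈ 2536.6 → 2537
Density = N̂ / area = 2537 / 8 ≈ 317.12 → 317.1 per ha

density ≈ 317.1 damselfly larvae per ha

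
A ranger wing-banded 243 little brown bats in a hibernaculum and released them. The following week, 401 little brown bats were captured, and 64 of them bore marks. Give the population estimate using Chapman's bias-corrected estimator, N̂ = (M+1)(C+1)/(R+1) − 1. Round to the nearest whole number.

N ≈ 1508

N̂ = (243+1)(401+1)/(64+1) − 1 = 244·402/65 − 1
= 98088/65 − 1 ≈ 1509.0 − 1 ≈ 1508.0 → 1508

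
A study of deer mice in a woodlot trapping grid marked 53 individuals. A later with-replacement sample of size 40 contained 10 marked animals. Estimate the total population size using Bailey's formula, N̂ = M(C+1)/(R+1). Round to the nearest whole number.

N ≈ 198

N̂ = 53·(40+1)/(10+1) = 53·41/11 = 2173/11 ≈ 197.5 → 198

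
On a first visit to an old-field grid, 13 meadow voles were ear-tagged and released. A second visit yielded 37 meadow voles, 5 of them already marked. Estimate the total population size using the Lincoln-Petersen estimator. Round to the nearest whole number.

N ≈ 96

The marked fraction in the recapture sample should equal the marked fraction in the population: 5/37 = 13/N.
N = (13 × 37) / 5 = 481 / 5 ≈ 96.2 → 96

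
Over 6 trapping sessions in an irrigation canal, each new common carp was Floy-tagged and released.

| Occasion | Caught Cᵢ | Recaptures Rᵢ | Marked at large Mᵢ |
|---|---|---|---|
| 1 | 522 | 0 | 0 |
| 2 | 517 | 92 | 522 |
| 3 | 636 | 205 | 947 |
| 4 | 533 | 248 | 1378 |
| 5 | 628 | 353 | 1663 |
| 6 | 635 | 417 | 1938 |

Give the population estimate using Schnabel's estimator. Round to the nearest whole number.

Σ MᵢCᵢ = 0·522 + 522·517 + 947·636 + 1378·533 + 1663·628 + 1938·635 = 0 + 269874 + 602292 + 734474 + 1044364 + 1230630 = 3881634
Σ Rᵢ = 0 + 92 + 205 + 248 + 353 + 417 = 1315
N̂ = 3881634 / 1315 ≈ 2951.8 → 2952

N ≈ 2952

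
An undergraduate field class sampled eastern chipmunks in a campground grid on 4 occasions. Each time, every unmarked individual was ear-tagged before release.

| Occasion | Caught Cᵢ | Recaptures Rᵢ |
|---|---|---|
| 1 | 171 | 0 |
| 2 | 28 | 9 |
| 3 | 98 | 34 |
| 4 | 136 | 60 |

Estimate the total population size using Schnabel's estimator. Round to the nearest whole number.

N ≈ 563

Marked at large before each occasion: Mᵢ = Σⱼ<ᵢ (Cⱼ − Rⱼ) → M1=0, M2=171, M3=190, M4=254
Σ MᵢCᵢ = 0·171 + 171·28 + 190·98 + 254·136 = 0 + 4788 + 18620 + 34544 = 57952
Σ Rᵢ = 0 + 9 + 34 + 60 = 103
N̂ = 57952 / 103 ≈ 562.6 → 563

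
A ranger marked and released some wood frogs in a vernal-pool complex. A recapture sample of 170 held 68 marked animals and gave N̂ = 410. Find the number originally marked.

M = 164

From N = M·C/R: M = N·R / C = 410·68 / 170 = 27880 / 170 = 164.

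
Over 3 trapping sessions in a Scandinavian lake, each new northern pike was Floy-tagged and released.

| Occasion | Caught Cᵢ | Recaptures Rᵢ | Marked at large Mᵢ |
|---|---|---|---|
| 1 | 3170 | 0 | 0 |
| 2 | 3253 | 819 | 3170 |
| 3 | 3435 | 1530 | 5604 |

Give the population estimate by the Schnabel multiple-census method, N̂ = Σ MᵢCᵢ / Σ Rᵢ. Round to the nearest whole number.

N ≈ 12,585

Σ MᵢCᵢ = 0·3170 + 3170·3253 + 5604·3435 = 0 + 10312010 + 19249740 = 29561750
Σ Rᵢ = 0 + 819 + 1530 = 2349
N̂ = 29561750 / 2349 ≈ 12584.8 → 12585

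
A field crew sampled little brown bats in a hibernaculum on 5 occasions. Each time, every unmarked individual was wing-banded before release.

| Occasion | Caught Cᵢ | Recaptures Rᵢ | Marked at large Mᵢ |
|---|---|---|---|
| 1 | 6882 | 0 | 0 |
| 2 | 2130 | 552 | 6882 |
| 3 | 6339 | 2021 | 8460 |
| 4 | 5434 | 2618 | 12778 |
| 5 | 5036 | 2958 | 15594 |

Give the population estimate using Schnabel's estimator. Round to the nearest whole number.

N ≈ 26,537

Σ MᵢCᵢ = 0·6882 + 6882·2130 + 8460·6339 + 12778·5434 + 15594·5036 = 0 + 14658660 + 53627940 + 69435652 + 78531384 = 216253636
Σ Rᵢ = 0 + 552 + 2021 + 2618 + 2958 = 8149
N̂ = 216253636 / 8149 ≈ 26537.4 → 26537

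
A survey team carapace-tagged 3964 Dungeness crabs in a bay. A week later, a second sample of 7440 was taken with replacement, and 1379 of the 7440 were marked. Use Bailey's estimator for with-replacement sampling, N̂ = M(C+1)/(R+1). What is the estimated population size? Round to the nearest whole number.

N̂ = 3964·(7440+1)/(1379+1) = 3964·7441/1380 = 29496124/1380 ≈ 21374.0 → 21374

N ≈ 21,374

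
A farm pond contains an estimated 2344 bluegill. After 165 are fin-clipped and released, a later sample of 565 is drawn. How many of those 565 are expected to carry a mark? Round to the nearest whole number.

Expected recaptures E[R] = M·C / N.
E[R] = 165 × 565 / 2344 = 93225 / 2344 ≈ 39.8 → 40

expected recaptures ≈ 40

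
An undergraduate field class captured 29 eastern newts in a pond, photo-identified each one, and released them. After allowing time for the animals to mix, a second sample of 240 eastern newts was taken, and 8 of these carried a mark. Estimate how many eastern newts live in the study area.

N = (29 × 240) / 8 = 6960 / 8 = 870

N = 870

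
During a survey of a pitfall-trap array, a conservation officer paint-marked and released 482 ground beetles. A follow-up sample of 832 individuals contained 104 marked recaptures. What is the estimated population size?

N = 3856

The marked fraction in the recapture sample should equal the marked fraction in the population: 104/832 = 482/N.
N = (482 × 832) / 104 = 401024 / 104 = 3856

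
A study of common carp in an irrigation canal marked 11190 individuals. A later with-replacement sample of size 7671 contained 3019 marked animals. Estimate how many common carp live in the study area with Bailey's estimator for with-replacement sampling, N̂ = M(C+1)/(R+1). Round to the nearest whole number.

N ≈ 28,427

N̂ = 11190·(7671+1)/(3019+1) = 11190·7672/3020 = 85849680/3020 ≈ 28427.0 → 28427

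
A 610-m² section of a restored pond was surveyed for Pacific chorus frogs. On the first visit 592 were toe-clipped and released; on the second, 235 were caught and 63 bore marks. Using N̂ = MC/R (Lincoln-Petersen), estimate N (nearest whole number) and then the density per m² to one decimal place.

density ≈ 3.6 Pacific chorus frogs per m²

N̂ = 592·235/63 = 139120/63 ≈ 2208.3 → 2208
Density = N̂ / area = 2208 / 610 ≈ 3.62 → 3.6 per m²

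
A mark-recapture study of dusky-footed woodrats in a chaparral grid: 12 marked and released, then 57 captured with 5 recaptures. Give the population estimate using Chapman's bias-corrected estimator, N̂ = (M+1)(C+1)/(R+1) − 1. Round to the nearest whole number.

N̂ = (12+1)(57+1)/(5+1) − 1 = 13·58/6 − 1
= 754/6 − 1 ≈ 125.7 − 1 ≈ 124.7 → 125

N ≈ 125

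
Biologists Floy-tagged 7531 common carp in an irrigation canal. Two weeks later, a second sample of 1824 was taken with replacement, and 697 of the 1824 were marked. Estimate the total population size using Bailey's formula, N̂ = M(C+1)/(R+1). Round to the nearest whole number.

N ≈ 19,691

N̂ = 7531·(1824+1)/(697+1) = 7531·1825/698 = 13744075/698 ≈ 19690.7 → 19691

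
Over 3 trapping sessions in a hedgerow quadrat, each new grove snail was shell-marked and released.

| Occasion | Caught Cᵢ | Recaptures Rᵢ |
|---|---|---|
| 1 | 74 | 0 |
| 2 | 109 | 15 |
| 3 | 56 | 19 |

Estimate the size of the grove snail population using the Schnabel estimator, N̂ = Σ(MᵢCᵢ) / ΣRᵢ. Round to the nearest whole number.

Marked at large before each occasion: Mᵢ = Σⱼ<ᵢ (Cⱼ − Rⱼ) → M1=0, M2=74, M3=168
Σ MᵢCᵢ = 0·74 + 74·109 + 168·56 = 0 + 8066 + 9408 = 17474
Σ Rᵢ = 0 + 15 + 19 = 34
N̂ = 17474 / 34 ≈ 513.9 → 514

N ≈ 514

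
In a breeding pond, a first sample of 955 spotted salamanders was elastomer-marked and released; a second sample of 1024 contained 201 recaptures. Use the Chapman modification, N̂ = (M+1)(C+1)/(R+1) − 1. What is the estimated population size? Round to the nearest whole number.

N̂ = (955+1)(1024+1)/(201+1) − 1 = 956·1025/202 − 1
= 979900/202 − 1 ≈ 4851.0 − 1 ≈ 4850.0 → 4850

N ≈ 4850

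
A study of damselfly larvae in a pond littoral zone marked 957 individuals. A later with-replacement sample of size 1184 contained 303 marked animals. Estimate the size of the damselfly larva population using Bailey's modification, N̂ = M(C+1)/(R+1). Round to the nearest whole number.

N ≈ 3730

N̂ = 957·(1184+1)/(303+1) = 957·1185/304 = 1134045/304 ≈ 3730.4 → 3730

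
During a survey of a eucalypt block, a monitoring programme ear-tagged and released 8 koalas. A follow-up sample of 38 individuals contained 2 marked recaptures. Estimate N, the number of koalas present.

N = 152

N = (8 × 38) / 2 = 304 / 2 = 152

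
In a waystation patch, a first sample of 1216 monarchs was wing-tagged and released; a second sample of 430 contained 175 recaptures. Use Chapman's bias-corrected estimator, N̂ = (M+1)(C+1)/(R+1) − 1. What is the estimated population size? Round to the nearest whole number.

N ≈ 2979

N̂ = (1216+1)(430+1)/(175+1) − 1 = 1217·431/176 − 1
= 524527/176 − 1 ≈ 2980.3 − 1 ≈ 2979.3 → 2979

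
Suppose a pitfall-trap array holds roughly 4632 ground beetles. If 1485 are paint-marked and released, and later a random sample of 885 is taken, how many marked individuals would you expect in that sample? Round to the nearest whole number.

The marked fraction of the population is 1485/4632, so in a sample of 885 expect C·(M/N) marked.
E[R] = 1485 × 885 / 4632 = 1314225 / 4632 ≈ 283.7 → 284

expected recaptures ≈ 284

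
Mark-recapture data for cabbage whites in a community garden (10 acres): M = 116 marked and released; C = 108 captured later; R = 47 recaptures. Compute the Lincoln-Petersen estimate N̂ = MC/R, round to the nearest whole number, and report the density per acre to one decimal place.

N̂ = 116·108/47 = 12528/47 ≈ 266.6 → 267
Density = N̂ / area = 267 / 10 ≈ 26.70 → 26.7 per acre

density ≈ 26.7 cabbage whites per acre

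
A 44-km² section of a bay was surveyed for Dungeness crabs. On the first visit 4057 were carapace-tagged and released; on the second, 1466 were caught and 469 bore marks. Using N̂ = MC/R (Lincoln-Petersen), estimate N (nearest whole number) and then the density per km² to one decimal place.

N̂ = 4057·1466/469 = 5947562/469 ≈ 12681.4 → 12681
Density = N̂ / area = 12681 / 44 ≈ 288.20 → 288.2 per km²

density ≈ 288.2 Dungeness crabs per km²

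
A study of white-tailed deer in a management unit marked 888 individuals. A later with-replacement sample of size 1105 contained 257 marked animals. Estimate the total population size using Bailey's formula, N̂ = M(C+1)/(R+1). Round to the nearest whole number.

N ≈ 3807

N̂ = 888·(1105+1)/(257+1) = 888·1106/258 = 982128/258 ≈ 3806.7 → 3807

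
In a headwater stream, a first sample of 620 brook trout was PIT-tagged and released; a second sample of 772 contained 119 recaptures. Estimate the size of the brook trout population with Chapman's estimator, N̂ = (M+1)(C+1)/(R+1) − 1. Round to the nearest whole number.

N ≈ 3999

N̂ = (620+1)(772+1)/(119+1) − 1 = 621·773/120 − 1
= 480033/120 − 1 ≈ 4000.3 − 1 ≈ 3999.3 → 3999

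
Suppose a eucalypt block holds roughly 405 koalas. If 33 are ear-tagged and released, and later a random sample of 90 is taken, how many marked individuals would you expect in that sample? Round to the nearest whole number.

Expected recaptures E[R] = M·C / N.
E[R] = 33 × 90 / 405 = 2970 / 405 ≈ 7.3 → 7

expected recaptures ≈ 7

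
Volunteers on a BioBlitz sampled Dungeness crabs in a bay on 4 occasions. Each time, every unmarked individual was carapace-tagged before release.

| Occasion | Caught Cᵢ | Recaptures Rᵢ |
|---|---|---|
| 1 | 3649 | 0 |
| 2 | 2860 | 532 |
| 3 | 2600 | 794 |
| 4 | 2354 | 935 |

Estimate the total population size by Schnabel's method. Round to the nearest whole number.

N ≈ 19,592

Marked at large before each occasion: Mᵢ = Σⱼ<ᵢ (Cⱼ − Rⱼ) → M1=0, M2=3649, M3=5977, M4=7783
Σ MᵢCᵢ = 0·3649 + 3649·2860 + 5977·2600 + 7783·2354 = 0 + 10436140 + 15540200 + 18321182 = 44297522
Σ Rᵢ = 0 + 532 + 794 + 935 = 2261
N̂ = 44297522 / 2261 ≈ 19592.0 → 19592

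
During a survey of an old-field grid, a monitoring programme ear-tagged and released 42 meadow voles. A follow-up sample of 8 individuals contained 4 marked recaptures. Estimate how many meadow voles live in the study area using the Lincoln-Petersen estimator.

N = 84

N = (42 × 8) / 4 = 336 / 4 = 84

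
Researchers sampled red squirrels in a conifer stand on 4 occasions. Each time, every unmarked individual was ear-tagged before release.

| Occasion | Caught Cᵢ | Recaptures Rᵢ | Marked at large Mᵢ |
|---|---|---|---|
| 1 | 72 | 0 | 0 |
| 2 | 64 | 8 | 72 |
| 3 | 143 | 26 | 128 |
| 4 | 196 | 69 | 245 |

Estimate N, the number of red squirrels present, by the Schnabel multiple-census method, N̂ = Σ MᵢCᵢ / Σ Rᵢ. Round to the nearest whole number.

N ≈ 689

Σ MᵢCᵢ = 0·72 + 72·64 + 128·143 + 245·196 = 0 + 4608 + 18304 + 48020 = 70932
Σ Rᵢ = 0 + 8 + 26 + 69 = 103
N̂ = 70932 / 103 ≈ 688.7 → 689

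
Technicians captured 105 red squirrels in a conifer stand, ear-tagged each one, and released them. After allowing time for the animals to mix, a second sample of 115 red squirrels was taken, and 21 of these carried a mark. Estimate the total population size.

N = 575

N = (105 × 115) / 21 = 12075 / 21 = 575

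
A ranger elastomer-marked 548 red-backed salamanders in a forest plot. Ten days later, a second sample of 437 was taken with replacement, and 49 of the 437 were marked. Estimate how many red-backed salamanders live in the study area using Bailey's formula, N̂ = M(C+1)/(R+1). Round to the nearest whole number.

N ≈ 4800

N̂ = 548·(437+1)/(49+1) = 548·438/50 = 240024/50 ≈ 4800.48 → 4800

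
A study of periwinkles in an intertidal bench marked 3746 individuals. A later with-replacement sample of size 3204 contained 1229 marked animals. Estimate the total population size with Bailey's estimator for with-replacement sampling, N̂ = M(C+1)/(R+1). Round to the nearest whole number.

N ≈ 9761

N̂ = 3746·(3204+1)/(1229+1) = 3746·3205/1230 = 12005930/1230 ≈ 9760.9 → 9761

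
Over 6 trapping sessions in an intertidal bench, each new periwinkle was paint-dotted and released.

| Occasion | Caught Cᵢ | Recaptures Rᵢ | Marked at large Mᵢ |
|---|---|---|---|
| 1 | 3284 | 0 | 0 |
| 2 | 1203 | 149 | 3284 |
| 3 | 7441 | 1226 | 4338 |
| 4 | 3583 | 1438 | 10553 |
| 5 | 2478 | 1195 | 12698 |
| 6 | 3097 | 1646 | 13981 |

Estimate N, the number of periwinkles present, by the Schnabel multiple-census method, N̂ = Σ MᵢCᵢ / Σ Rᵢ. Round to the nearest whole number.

Σ MᵢCᵢ = 0·3284 + 3284·1203 + 4338·7441 + 10553·3583 + 12698·2478 + 13981·3097 = 0 + 3950652 + 32279058 + 37811399 + 31465644 + 43299157 = 148805910
Σ Rᵢ = 0 + 149 + 1226 + 1438 + 1195 + 1646 = 5654
N̂ = 148805910 / 5654 ≈ 26318.7 → 26319

N ≈ 26,319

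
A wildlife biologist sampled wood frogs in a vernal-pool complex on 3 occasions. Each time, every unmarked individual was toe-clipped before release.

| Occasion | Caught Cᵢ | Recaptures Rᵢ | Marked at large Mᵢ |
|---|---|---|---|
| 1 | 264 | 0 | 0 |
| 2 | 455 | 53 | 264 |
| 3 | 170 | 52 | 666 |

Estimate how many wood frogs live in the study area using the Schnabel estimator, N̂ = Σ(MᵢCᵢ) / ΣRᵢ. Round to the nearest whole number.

Σ MᵢCᵢ = 0·264 + 264·455 + 666·170 = 0 + 120120 + 113220 = 233340
Σ Rᵢ = 0 + 53 + 52 = 105
N̂ = 233340 / 105 ≈ 2222.3 → 2222

N ≈ 2222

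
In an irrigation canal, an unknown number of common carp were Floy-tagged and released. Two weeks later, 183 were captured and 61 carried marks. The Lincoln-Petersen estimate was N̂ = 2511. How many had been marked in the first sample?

M = 837

From N = M·C/R: M = N·R / C = 2511·61 / 183 = 153171 / 183 = 837.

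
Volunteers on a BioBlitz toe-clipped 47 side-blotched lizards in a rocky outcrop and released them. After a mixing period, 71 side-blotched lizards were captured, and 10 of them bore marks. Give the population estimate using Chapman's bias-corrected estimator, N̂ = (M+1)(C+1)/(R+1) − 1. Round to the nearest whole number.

N̂ = (47+1)(71+1)/(10+1) − 1 = 48·72/11 − 1
= 3456/11 − 1 ≈ 314.2 − 1 ≈ 313.2 → 313

N ≈ 313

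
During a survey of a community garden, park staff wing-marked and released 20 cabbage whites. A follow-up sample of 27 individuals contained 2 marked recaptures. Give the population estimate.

N = 270

Lincoln-Petersen assumes M/N = R/C, so N = M·C / R.
N = (20 × 27) / 2 = 540 / 2 = 270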